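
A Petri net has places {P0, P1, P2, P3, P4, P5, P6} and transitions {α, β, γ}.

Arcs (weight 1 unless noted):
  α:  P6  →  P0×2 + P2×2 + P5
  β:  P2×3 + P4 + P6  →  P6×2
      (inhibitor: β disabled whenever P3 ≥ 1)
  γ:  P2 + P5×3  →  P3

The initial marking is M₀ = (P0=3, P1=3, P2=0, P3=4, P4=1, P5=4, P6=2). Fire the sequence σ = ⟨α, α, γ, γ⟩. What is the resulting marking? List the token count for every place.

(P0=7, P1=3, P2=2, P3=6, P4=1, P5=0, P6=0)

step 1: fire α:  (P0=3, P1=3, P2=0, P3=4, P4=1, P5=4, P6=2) → (P0=5, P1=3, P2=2, P3=4, P4=1, P5=5, P6=1)
step 2: fire α:  (P0=5, P1=3, P2=2, P3=4, P4=1, P5=5, P6=1) → (P0=7, P1=3, P2=4, P3=4, P4=1, P5=6, P6=0)
step 3: fire γ:  (P0=7, P1=3, P2=4, P3=4, P4=1, P5=6, P6=0) → (P0=7, P1=3, P2=3, P3=5, P4=1, P5=3, P6=0)
step 4: fire γ:  (P0=7, P1=3, P2=3, P3=5, P4=1, P5=3, P6=0) → (P0=7, P1=3, P2=2, P3=6, P4=1, P5=0, P6=0)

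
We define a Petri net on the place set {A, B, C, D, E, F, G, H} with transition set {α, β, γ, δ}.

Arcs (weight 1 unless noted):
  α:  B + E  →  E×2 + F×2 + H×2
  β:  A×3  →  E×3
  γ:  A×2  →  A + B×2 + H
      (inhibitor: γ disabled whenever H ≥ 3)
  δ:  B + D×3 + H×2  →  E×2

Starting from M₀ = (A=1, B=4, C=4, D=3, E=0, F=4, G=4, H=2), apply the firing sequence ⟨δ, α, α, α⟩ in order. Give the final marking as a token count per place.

step 1: fire δ:  (A=1, B=4, C=4, D=3, E=0, F=4, G=4, H=2) → (A=1, B=3, C=4, D=0, E=2, F=4, G=4, H=0)
step 2: fire α:  (A=1, B=3, C=4, D=0, E=2, F=4, G=4, H=0) → (A=1, B=2, C=4, D=0, E=3, F=6, G=4, H=2)
step 3: fire α:  (A=1, B=2, C=4, D=0, E=3, F=6, G=4, H=2) → (A=1, B=1, C=4, D=0, E=4, F=8, G=4, H=4)
step 4: fire α:  (A=1, B=1, C=4, D=0, E=4, F=8, G=4, H=4) → (A=1, B=0, C=4, D=0, E=5, F=10, G=4, H=6)

(A=1, B=0, C=4, D=0, E=5, F=10, G=4, H=6)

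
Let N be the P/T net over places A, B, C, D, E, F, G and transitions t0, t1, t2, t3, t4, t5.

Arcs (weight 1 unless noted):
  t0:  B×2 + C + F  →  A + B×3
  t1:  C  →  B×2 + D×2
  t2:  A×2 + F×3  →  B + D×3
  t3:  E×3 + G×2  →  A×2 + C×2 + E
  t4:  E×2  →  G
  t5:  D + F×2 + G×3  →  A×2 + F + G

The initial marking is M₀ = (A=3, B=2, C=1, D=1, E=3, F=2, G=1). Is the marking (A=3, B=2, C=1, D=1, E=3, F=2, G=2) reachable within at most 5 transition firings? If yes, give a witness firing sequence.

depth 0: 1 marking
depth 1: 4 markings reached so far
depth 2: 6 markings reached so far
depth 3: 6 markings reached so far
(frontier empty at depth 3; search complete)
target is not among the 6 markings reachable within 5 steps

NO — not reachable within 5 firings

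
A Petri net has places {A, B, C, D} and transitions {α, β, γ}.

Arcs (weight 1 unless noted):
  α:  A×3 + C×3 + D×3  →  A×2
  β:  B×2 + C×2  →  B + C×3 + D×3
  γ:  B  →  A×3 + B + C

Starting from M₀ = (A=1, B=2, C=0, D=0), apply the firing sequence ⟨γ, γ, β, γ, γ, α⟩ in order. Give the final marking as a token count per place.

step 1: fire γ:  (A=1, B=2, C=0, D=0) → (A=4, B=2, C=1, D=0)
step 2: fire γ:  (A=4, B=2, C=1, D=0) → (A=7, B=2, C=2, D=0)
step 3: fire β:  (A=7, B=2, C=2, D=0) → (A=7, B=1, C=3, D=3)
step 4: fire γ:  (A=7, B=1, C=3, D=3) → (A=10, B=1, C=4, D=3)
step 5: fire γ:  (A=10, B=1, C=4, D=3) → (A=13, B=1, C=5, D=3)
step 6: fire α:  (A=13, B=1, C=5, D=3) → (A=12, B=1, C=2, D=0)

(A=12, B=1, C=2, D=0)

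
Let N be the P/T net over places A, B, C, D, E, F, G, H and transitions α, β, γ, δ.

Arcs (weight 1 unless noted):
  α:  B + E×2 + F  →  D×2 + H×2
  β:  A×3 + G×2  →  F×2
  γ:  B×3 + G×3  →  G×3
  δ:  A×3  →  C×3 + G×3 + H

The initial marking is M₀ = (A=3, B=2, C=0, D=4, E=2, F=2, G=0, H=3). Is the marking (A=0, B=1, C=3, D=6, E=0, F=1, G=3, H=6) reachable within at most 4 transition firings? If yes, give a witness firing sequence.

step 1: fire α:  (A=3, B=2, C=0, D=4, E=2, F=2, G=0, H=3) → (A=3, B=1, C=0, D=6, E=0, F=1, G=0, H=5)
step 2: fire δ:  (A=3, B=1, C=0, D=6, E=0, F=1, G=0, H=5) → (A=0, B=1, C=3, D=6, E=0, F=1, G=3, H=6)

YES — reachable via ⟨α, δ⟩ (2 firings)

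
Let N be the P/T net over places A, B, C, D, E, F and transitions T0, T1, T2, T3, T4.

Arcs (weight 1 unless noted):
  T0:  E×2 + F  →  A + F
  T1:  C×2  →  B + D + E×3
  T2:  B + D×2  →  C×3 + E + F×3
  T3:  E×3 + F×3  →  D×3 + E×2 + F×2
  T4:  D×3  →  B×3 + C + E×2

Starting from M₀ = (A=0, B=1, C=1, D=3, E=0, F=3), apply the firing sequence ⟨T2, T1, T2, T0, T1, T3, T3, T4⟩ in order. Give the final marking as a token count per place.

step 1: fire T2:  (A=0, B=1, C=1, D=3, E=0, F=3) → (A=0, B=0, C=4, D=1, E=1, F=6)
step 2: fire T1:  (A=0, B=0, C=4, D=1, E=1, F=6) → (A=0, B=1, C=2, D=2, E=4, F=6)
step 3: fire T2:  (A=0, B=1, C=2, D=2, E=4, F=6) → (A=0, B=0, C=5, D=0, E=5, F=9)
step 4: fire T0:  (A=0, B=0, C=5, D=0, E=5, F=9) → (A=1, B=0, C=5, D=0, E=3, F=9)
step 5: fire T1:  (A=1, B=0, C=5, D=0, E=3, F=9) → (A=1, B=1, C=3, D=1, E=6, F=9)
step 6: fire T3:  (A=1, B=1, C=3, D=1, E=6, F=9) → (A=1, B=1, C=3, D=4, E=5, F=8)
step 7: fire T3:  (A=1, B=1, C=3, D=4, E=5, F=8) → (A=1, B=1, C=3, D=7, E=4, F=7)
step 8: fire T4:  (A=1, B=1, C=3, D=7, E=4, F=7) → (A=1, B=4, C=4, D=4, E=6, F=7)

(A=1, B=4, C=4, D=4, E=6, F=7)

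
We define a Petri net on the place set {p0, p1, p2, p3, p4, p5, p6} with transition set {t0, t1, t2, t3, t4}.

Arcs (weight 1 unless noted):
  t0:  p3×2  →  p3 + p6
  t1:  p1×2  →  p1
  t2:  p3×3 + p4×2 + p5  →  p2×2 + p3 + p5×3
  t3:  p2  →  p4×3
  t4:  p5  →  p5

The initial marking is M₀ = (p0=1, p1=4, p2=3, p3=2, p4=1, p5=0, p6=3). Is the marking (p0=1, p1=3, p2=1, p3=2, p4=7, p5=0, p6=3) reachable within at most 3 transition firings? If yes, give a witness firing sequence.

YES — reachable via ⟨t1, t3, t3⟩ (3 firings)

step 1: fire t1:  (p0=1, p1=4, p2=3, p3=2, p4=1, p5=0, p6=3) → (p0=1, p1=3, p2=3, p3=2, p4=1, p5=0, p6=3)
step 2: fire t3:  (p0=1, p1=3, p2=3, p3=2, p4=1, p5=0, p6=3) → (p0=1, p1=3, p2=2, p3=2, p4=4, p5=0, p6=3)
step 3: fire t3:  (p0=1, p1=3, p2=2, p3=2, p4=4, p5=0, p6=3) → (p0=1, p1=3, p2=1, p3=2, p4=7, p5=0, p6=3)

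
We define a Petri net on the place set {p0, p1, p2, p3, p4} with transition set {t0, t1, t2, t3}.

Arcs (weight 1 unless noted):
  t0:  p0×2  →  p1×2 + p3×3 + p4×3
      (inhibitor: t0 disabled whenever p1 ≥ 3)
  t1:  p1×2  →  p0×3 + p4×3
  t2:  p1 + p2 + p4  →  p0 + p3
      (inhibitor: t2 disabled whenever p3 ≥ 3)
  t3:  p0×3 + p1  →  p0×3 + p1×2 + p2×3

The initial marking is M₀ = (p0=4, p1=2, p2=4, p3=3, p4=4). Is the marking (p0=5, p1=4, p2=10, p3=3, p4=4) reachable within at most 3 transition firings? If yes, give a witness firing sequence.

NO — not reachable within 3 firings

depth 0: 1 marking
depth 1: 4 markings reached so far
depth 2: 7 markings reached so far
depth 3: 12 markings reached so far
target is not among the 12 markings reachable within 3 steps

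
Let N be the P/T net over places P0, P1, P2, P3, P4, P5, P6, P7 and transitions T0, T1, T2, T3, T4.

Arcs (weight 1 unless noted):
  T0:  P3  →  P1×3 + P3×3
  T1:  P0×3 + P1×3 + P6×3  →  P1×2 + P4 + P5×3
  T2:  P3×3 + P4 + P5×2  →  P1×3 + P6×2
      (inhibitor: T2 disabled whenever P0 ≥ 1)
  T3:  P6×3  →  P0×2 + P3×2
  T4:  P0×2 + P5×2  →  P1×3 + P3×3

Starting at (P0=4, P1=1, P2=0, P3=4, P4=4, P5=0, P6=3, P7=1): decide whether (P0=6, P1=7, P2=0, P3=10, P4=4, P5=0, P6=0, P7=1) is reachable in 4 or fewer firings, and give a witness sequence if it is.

step 1: fire T0:  (P0=4, P1=1, P2=0, P3=4, P4=4, P5=0, P6=3, P7=1) → (P0=4, P1=4, P2=0, P3=6, P4=4, P5=0, P6=3, P7=1)
step 2: fire T0:  (P0=4, P1=4, P2=0, P3=6, P4=4, P5=0, P6=3, P7=1) → (P0=4, P1=7, P2=0, P3=8, P4=4, P5=0, P6=3, P7=1)
step 3: fire T3:  (P0=4, P1=7, P2=0, P3=8, P4=4, P5=0, P6=3, P7=1) → (P0=6, P1=7, P2=0, P3=10, P4=4, P5=0, P6=0, P7=1)

YES — reachable via ⟨T0, T0, T3⟩ (3 firings)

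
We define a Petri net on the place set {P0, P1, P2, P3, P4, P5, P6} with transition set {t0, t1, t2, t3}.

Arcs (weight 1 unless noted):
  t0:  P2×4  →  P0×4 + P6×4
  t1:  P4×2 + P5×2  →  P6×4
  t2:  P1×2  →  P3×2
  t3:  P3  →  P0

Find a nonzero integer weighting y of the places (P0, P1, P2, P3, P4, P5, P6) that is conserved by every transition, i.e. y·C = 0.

y = (P0:1, P1:1, P2:1, P3:1, P4:0, P5:0, P6:0)

Incidence matrix C (rows=places, cols=transitions):
       t0   t1   t2   t3
   P0   4    0    0    1
   P1   0    0   -2    0
   P2  -4    0    0    0
   P3   0    0    2   -1
   P4   0   -2    0    0
   P5   0   -2    0    0
   P6   4    4    0    0

Candidate y = [1, 1, 1, 1, 0, 0, 0]; check y·C column-wise:
  col t0: 1·4 + 1·0 + 1·-4 + 1·0 + 0·4 = 0
  col t1: 1·0 + 1·0 + 1·0 + 1·0 + 0·-2 + 0·-2 + 0·4 = 0
  col t2: 1·0 + 1·-2 + 1·0 + 1·2 = 0
  col t3: 1·1 + 1·0 + 1·0 + 1·-1 = 0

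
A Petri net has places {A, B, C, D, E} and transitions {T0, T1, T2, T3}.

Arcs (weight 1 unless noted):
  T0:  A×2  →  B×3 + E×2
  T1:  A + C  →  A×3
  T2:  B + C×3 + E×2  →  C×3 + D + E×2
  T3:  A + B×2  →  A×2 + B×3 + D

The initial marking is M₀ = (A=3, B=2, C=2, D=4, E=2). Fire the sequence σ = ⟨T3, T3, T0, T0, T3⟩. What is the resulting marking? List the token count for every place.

(A=2, B=11, C=2, D=7, E=6)

step 1: fire T3:  (A=3, B=2, C=2, D=4, E=2) → (A=4, B=3, C=2, D=5, E=2)
step 2: fire T3:  (A=4, B=3, C=2, D=5, E=2) → (A=5, B=4, C=2, D=6, E=2)
step 3: fire T0:  (A=5, B=4, C=2, D=6, E=2) → (A=3, B=7, C=2, D=6, E=4)
step 4: fire T0:  (A=3, B=7, C=2, D=6, E=4) → (A=1, B=10, C=2, D=6, E=6)
step 5: fire T3:  (A=1, B=10, C=2, D=6, E=6) → (A=2, B=11, C=2, D=7, E=6)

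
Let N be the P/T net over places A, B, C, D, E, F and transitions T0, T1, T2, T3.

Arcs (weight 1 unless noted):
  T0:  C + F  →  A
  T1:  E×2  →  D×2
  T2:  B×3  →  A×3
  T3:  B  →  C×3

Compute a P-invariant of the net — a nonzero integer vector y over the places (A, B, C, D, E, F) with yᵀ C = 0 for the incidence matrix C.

y = (A:0, B:0, C:0, D:1, E:1, F:0)

Incidence matrix C (rows=places, cols=transitions):
       T0   T1   T2   T3
    A   1    0    3    0
    B   0    0   -3   -1
    C  -1    0    0    3
    D   0    2    0    0
    E   0   -2    0    0
    F  -1    0    0    0

Candidate y = [0, 0, 0, 1, 1, 0]; check y·C column-wise:
  col T0: 0·1 + 0·-1 + 1·0 + 1·0 + 0·-1 = 0
  col T1: 1·2 + 1·-2 = 0
  col T2: 0·3 + 0·-3 + 1·0 + 1·0 = 0
  col T3: 0·-1 + 0·3 + 1·0 + 1·0 = 0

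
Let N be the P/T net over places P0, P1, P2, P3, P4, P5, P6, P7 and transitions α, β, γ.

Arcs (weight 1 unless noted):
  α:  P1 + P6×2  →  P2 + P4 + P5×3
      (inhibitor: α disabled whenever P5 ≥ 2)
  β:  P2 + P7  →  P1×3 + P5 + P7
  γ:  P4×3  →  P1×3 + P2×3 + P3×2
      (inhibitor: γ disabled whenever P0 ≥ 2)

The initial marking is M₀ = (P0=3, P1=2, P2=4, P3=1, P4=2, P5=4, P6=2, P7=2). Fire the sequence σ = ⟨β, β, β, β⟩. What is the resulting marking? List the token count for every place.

(P0=3, P1=14, P2=0, P3=1, P4=2, P5=8, P6=2, P7=2)

step 1: fire β:  (P0=3, P1=2, P2=4, P3=1, P4=2, P5=4, P6=2, P7=2) → (P0=3, P1=5, P2=3, P3=1, P4=2, P5=5, P6=2, P7=2)
step 2: fire β:  (P0=3, P1=5, P2=3, P3=1, P4=2, P5=5, P6=2, P7=2) → (P0=3, P1=8, P2=2, P3=1, P4=2, P5=6, P6=2, P7=2)
step 3: fire β:  (P0=3, P1=8, P2=2, P3=1, P4=2, P5=6, P6=2, P7=2) → (P0=3, P1=11, P2=1, P3=1, P4=2, P5=7, P6=2, P7=2)
step 4: fire β:  (P0=3, P1=11, P2=1, P3=1, P4=2, P5=7, P6=2, P7=2) → (P0=3, P1=14, P2=0, P3=1, P4=2, P5=8, P6=2, P7=2)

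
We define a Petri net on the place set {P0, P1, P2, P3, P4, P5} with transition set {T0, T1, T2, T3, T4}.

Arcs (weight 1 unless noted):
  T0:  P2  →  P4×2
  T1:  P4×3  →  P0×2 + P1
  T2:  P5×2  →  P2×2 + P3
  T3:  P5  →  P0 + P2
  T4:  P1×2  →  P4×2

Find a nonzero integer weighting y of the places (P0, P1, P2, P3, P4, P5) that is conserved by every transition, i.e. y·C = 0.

Incidence matrix C (rows=places, cols=transitions):
       T0   T1   T2   T3   T4
   P0   0    2    0    1    0
   P1   0    1    0    0   -2
   P2  -1    0    2    1    0
   P3   0    0    1    0    0
   P4   2   -3    0    0    2
   P5   0    0   -2   -1    0

Candidate y = [1, 1, 2, 2, 1, 3]; check y·C column-wise:
  col T0: 1·0 + 1·0 + 2·-1 + 2·0 + 1·2 + 3·0 = 0
  col T1: 1·2 + 1·1 + 2·0 + 2·0 + 1·-3 + 3·0 = 0
  col T2: 1·0 + 1·0 + 2·2 + 2·1 + 1·0 + 3·-2 = 0
  col T3: 1·1 + 1·0 + 2·1 + 2·0 + 1·0 + 3·-1 = 0
  col T4: 1·0 + 1·-2 + 2·0 + 2·0 + 1·2 + 3·0 = 0

y = (P0:1, P1:1, P2:2, P3:2, P4:1, P5:3)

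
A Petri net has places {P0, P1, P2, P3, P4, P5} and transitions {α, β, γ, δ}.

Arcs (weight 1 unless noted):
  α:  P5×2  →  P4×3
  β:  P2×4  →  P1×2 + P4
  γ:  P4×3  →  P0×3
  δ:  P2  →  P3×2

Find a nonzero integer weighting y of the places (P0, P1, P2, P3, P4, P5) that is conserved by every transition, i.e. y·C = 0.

y = (P0:0, P1:4, P2:2, P3:1, P4:0, P5:0)

Incidence matrix C (rows=places, cols=transitions):
        α    β    γ    δ
   P0   0    0    3    0
   P1   0    2    0    0
   P2   0   -4    0   -1
   P3   0    0    0    2
   P4   3    1   -3    0
   P5  -2    0    0    0

Candidate y = [0, 4, 2, 1, 0, 0]; check y·C column-wise:
  col α: 4·0 + 2·0 + 1·0 + 0·3 + 0·-2 = 0
  col β: 4·2 + 2·-4 + 1·0 + 0·1 = 0
  col γ: 0·3 + 4·0 + 2·0 + 1·0 + 0·-3 = 0
  col δ: 4·0 + 2·-1 + 1·2 = 0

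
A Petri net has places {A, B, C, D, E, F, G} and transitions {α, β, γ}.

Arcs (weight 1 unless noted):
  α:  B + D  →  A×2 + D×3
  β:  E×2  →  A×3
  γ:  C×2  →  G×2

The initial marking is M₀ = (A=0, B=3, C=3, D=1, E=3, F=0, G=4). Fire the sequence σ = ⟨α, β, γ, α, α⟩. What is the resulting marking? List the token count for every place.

(A=9, B=0, C=1, D=7, E=1, F=0, G=6)

step 1: fire α:  (A=0, B=3, C=3, D=1, E=3, F=0, G=4) → (A=2, B=2, C=3, D=3, E=3, F=0, G=4)
step 2: fire β:  (A=2, B=2, C=3, D=3, E=3, F=0, G=4) → (A=5, B=2, C=3, D=3, E=1, F=0, G=4)
step 3: fire γ:  (A=5, B=2, C=3, D=3, E=1, F=0, G=4) → (A=5, B=2, C=1, D=3, E=1, F=0, G=6)
step 4: fire α:  (A=5, B=2, C=1, D=3, E=1, F=0, G=6) → (A=7, B=1, C=1, D=5, E=1, F=0, G=6)
step 5: fire α:  (A=7, B=1, C=1, D=5, E=1, F=0, G=6) → (A=9, B=0, C=1, D=7, E=1, F=0, G=6)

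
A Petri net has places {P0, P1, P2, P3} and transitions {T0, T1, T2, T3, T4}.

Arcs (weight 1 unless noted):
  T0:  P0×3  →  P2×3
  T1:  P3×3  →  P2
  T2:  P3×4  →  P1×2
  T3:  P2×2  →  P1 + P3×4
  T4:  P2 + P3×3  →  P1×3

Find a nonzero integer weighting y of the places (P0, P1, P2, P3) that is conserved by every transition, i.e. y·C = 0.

y = (P0:3, P1:2, P2:3, P3:1)

Incidence matrix C (rows=places, cols=transitions):
       T0   T1   T2   T3   T4
   P0  -3    0    0    0    0
   P1   0    0    2    1    3
   P2   3    1    0   -2   -1
   P3   0   -3   -4    4   -3

Candidate y = [3, 2, 3, 1]; check y·C column-wise:
  col T0: 3·-3 + 2·0 + 3·3 + 1·0 = 0
  col T1: 3·0 + 2·0 + 3·1 + 1·-3 = 0
  col T2: 3·0 + 2·2 + 3·0 + 1·-4 = 0
  col T3: 3·0 + 2·1 + 3·-2 + 1·4 = 0
  col T4: 3·0 + 2·3 + 3·-1 + 1·-3 = 0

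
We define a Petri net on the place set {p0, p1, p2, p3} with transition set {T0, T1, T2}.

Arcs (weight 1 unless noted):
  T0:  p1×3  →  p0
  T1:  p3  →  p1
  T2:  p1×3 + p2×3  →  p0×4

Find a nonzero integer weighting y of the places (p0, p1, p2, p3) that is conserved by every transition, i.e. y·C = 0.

Incidence matrix C (rows=places, cols=transitions):
       T0   T1   T2
   p0   1    0    4
   p1  -3    1   -3
   p2   0    0   -3
   p3   0   -1    0

Candidate y = [3, 1, 3, 1]; check y·C column-wise:
  col T0: 3·1 + 1·-3 + 3·0 + 1·0 = 0
  col T1: 3·0 + 1·1 + 3·0 + 1·-1 = 0
  col T2: 3·4 + 1·-3 + 3·-3 + 1·0 = 0

y = (p0:3, p1:1, p2:3, p3:1)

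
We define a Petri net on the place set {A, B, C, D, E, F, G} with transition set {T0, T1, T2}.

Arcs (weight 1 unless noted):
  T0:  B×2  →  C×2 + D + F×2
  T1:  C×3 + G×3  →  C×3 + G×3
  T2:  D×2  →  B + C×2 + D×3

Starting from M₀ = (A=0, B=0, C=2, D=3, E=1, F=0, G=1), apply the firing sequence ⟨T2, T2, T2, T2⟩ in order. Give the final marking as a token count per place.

step 1: fire T2:  (A=0, B=0, C=2, D=3, E=1, F=0, G=1) → (A=0, B=1, C=4, D=4, E=1, F=0, G=1)
step 2: fire T2:  (A=0, B=1, C=4, D=4, E=1, F=0, G=1) → (A=0, B=2, C=6, D=5, E=1, F=0, G=1)
step 3: fire T2:  (A=0, B=2, C=6, D=5, E=1, F=0, G=1) → (A=0, B=3, C=8, D=6, E=1, F=0, G=1)
step 4: fire T2:  (A=0, B=3, C=8, D=6, E=1, F=0, G=1) → (A=0, B=4, C=10, D=7, E=1, F=0, G=1)

(A=0, B=4, C=10, D=7, E=1, F=0, G=1)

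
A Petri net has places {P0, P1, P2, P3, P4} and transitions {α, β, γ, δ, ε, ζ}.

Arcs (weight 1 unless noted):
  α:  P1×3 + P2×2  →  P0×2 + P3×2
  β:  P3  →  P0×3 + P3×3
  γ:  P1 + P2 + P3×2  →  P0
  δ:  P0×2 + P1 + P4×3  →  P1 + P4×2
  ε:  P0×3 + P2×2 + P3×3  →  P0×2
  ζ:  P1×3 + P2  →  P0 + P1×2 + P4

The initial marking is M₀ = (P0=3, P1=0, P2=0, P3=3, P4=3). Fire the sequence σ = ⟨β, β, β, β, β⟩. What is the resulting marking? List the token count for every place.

step 1: fire β:  (P0=3, P1=0, P2=0, P3=3, P4=3) → (P0=6, P1=0, P2=0, P3=5, P4=3)
step 2: fire β:  (P0=6, P1=0, P2=0, P3=5, P4=3) → (P0=9, P1=0, P2=0, P3=7, P4=3)
step 3: fire β:  (P0=9, P1=0, P2=0, P3=7, P4=3) → (P0=12, P1=0, P2=0, P3=9, P4=3)
step 4: fire β:  (P0=12, P1=0, P2=0, P3=9, P4=3) → (P0=15, P1=0, P2=0, P3=11, P4=3)
step 5: fire β:  (P0=15, P1=0, P2=0, P3=11, P4=3) → (P0=18, P1=0, P2=0, P3=13, P4=3)

(P0=18, P1=0, P2=0, P3=13, P4=3)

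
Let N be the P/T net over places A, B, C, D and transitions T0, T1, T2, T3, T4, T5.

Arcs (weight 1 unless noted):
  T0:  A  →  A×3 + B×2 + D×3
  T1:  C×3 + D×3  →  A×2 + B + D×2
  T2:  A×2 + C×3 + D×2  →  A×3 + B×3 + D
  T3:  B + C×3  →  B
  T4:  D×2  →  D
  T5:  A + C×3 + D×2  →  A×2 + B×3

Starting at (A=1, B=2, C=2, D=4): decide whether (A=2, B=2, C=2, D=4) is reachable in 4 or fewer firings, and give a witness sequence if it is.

NO — not reachable within 4 firings

depth 0: 1 marking
depth 1: 3 markings reached so far
depth 2: 6 markings reached so far
depth 3: 10 markings reached so far
depth 4: 14 markings reached so far
target is not among the 14 markings reachable within 4 steps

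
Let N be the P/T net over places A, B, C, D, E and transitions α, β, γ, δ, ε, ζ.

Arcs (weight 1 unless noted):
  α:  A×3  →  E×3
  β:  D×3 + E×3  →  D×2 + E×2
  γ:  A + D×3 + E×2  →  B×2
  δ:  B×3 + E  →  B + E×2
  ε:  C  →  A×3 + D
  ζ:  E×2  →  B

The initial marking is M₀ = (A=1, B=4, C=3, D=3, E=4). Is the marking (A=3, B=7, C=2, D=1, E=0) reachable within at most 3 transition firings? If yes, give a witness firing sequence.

step 1: fire γ:  (A=1, B=4, C=3, D=3, E=4) → (A=0, B=6, C=3, D=0, E=2)
step 2: fire ε:  (A=0, B=6, C=3, D=0, E=2) → (A=3, B=6, C=2, D=1, E=2)
step 3: fire ζ:  (A=3, B=6, C=2, D=1, E=2) → (A=3, B=7, C=2, D=1, E=0)

YES — reachable via ⟨γ, ε, ζ⟩ (3 firings)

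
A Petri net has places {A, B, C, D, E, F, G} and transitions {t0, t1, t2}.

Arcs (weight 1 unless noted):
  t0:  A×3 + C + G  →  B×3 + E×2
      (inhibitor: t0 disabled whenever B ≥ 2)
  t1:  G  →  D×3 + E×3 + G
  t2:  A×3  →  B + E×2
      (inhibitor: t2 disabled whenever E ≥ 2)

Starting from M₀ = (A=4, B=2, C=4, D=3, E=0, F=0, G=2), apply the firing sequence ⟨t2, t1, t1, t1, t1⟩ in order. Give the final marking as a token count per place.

step 1: fire t2:  (A=4, B=2, C=4, D=3, E=0, F=0, G=2) → (A=1, B=3, C=4, D=3, E=2, F=0, G=2)
step 2: fire t1:  (A=1, B=3, C=4, D=3, E=2, F=0, G=2) → (A=1, B=3, C=4, D=6, E=5, F=0, G=2)
step 3: fire t1:  (A=1, B=3, C=4, D=6, E=5, F=0, G=2) → (A=1, B=3, C=4, D=9, E=8, F=0, G=2)
step 4: fire t1:  (A=1, B=3, C=4, D=9, E=8, F=0, G=2) → (A=1, B=3, C=4, D=12, E=11, F=0, G=2)
step 5: fire t1:  (A=1, B=3, C=4, D=12, E=11, F=0, G=2) → (A=1, B=3, C=4, D=15, E=14, F=0, G=2)

(A=1, B=3, C=4, D=15, E=14, F=0, G=2)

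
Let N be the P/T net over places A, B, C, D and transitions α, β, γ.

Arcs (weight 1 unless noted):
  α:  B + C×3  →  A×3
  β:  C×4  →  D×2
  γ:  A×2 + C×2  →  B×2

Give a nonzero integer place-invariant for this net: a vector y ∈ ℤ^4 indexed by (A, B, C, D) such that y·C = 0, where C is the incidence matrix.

y = (A:2, B:3, C:1, D:2)

Incidence matrix C (rows=places, cols=transitions):
        α    β    γ
    A   3    0   -2
    B  -1    0    2
    C  -3   -4   -2
    D   0    2    0

Candidate y = [2, 3, 1, 2]; check y·C column-wise:
  col α: 2·3 + 3·-1 + 1·-3 + 2·0 = 0
  col β: 2·0 + 3·0 + 1·-4 + 2·2 = 0
  col γ: 2·-2 + 3·2 + 1·-2 + 2·0 = 0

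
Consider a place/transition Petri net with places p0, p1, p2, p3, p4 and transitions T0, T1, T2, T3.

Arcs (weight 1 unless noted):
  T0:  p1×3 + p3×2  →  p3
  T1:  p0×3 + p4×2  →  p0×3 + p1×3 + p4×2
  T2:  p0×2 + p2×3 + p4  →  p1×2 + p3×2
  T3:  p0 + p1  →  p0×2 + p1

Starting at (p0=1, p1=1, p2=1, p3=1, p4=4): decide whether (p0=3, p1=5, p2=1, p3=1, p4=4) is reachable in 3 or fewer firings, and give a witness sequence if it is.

depth 0: 1 marking
depth 1: 2 markings reached so far
depth 2: 3 markings reached so far
depth 3: 5 markings reached so far
target is not among the 5 markings reachable within 3 steps

NO — not reachable within 3 firings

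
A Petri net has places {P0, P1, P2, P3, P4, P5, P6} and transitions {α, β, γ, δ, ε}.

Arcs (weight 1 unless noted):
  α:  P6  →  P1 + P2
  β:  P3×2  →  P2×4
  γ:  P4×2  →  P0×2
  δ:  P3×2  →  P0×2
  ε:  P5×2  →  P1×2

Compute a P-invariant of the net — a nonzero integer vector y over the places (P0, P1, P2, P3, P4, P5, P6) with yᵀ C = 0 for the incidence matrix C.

y = (P0:2, P1:-1, P2:1, P3:2, P4:2, P5:-1, P6:0)

Incidence matrix C (rows=places, cols=transitions):
        α    β    γ    δ    ε
   P0   0    0    2    2    0
   P1   1    0    0    0    2
   P2   1    4    0    0    0
   P3   0   -2    0   -2    0
   P4   0    0   -2    0    0
   P5   0    0    0    0   -2
   P6  -1    0    0    0    0

Candidate y = [2, -1, 1, 2, 2, -1, 0]; check y·C column-wise:
  col α: 2·0 + -1·1 + 1·1 + 2·0 + 2·0 + -1·0 + 0·-1 = 0
  col β: 2·0 + -1·0 + 1·4 + 2·-2 + 2·0 + -1·0 = 0
  col γ: 2·2 + -1·0 + 1·0 + 2·0 + 2·-2 + -1·0 = 0
  col δ: 2·2 + -1·0 + 1·0 + 2·-2 + 2·0 + -1·0 = 0
  col ε: 2·0 + -1·2 + 1·0 + 2·0 + 2·0 + -1·-2 = 0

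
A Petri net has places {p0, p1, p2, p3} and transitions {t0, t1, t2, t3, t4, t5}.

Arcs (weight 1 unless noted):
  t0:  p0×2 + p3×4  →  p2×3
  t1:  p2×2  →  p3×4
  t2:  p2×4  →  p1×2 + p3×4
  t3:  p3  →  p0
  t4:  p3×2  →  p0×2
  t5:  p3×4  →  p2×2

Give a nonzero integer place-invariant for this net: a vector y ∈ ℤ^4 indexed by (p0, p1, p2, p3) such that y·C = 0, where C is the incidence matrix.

Incidence matrix C (rows=places, cols=transitions):
       t0   t1   t2   t3   t4   t5
   p0  -2    0    0    1    2    0
   p1   0    0    2    0    0    0
   p2   3   -2   -4    0    0    2
   p3  -4    4    4   -1   -2   -4

Candidate y = [1, 2, 2, 1]; check y·C column-wise:
  col t0: 1·-2 + 2·0 + 2·3 + 1·-4 = 0
  col t1: 1·0 + 2·0 + 2·-2 + 1·4 = 0
  col t2: 1·0 + 2·2 + 2·-4 + 1·4 = 0
  col t3: 1·1 + 2·0 + 2·0 + 1·-1 = 0
  col t4: 1·2 + 2·0 + 2·0 + 1·-2 = 0
  col t5: 1·0 + 2·0 + 2·2 + 1·-4 = 0

y = (p0:1, p1:2, p2:2, p3:1)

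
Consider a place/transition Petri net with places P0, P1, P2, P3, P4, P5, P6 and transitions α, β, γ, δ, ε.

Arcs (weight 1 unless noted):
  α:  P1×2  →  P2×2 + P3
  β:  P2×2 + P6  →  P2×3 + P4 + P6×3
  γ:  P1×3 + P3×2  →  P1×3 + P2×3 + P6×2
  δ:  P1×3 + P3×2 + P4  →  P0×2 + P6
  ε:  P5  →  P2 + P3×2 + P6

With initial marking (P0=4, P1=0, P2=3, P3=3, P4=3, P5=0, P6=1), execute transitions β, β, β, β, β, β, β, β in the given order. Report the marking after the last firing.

step 1: fire β:  (P0=4, P1=0, P2=3, P3=3, P4=3, P5=0, P6=1) → (P0=4, P1=0, P2=4, P3=3, P4=4, P5=0, P6=3)
step 2: fire β:  (P0=4, P1=0, P2=4, P3=3, P4=4, P5=0, P6=3) → (P0=4, P1=0, P2=5, P3=3, P4=5, P5=0, P6=5)
step 3: fire β:  (P0=4, P1=0, P2=5, P3=3, P4=5, P5=0, P6=5) → (P0=4, P1=0, P2=6, P3=3, P4=6, P5=0, P6=7)
step 4: fire β:  (P0=4, P1=0, P2=6, P3=3, P4=6, P5=0, P6=7) → (P0=4, P1=0, P2=7, P3=3, P4=7, P5=0, P6=9)
step 5: fire β:  (P0=4, P1=0, P2=7, P3=3, P4=7, P5=0, P6=9) → (P0=4, P1=0, P2=8, P3=3, P4=8, P5=0, P6=11)
step 6: fire β:  (P0=4, P1=0, P2=8, P3=3, P4=8, P5=0, P6=11) → (P0=4, P1=0, P2=9, P3=3, P4=9, P5=0, P6=13)
step 7: fire β:  (P0=4, P1=0, P2=9, P3=3, P4=9, P5=0, P6=13) → (P0=4, P1=0, P2=10, P3=3, P4=10, P5=0, P6=15)
step 8: fire β:  (P0=4, P1=0, P2=10, P3=3, P4=10, P5=0, P6=15) → (P0=4, P1=0, P2=11, P3=3, P4=11, P5=0, P6=17)

(P0=4, P1=0, P2=11, P3=3, P4=11, P5=0, P6=17)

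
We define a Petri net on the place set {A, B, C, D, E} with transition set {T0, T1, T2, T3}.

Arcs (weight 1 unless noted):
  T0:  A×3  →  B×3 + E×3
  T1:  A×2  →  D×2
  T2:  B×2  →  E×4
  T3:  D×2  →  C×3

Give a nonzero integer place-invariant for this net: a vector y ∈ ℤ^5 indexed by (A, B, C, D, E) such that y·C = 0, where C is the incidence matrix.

Incidence matrix C (rows=places, cols=transitions):
       T0   T1   T2   T3
    A  -3   -2    0    0
    B   3    0   -2    0
    C   0    0    0    3
    D   0    2    0   -2
    E   3    0    4    0

Candidate y = [3, 2, 2, 3, 1]; check y·C column-wise:
  col T0: 3·-3 + 2·3 + 2·0 + 3·0 + 1·3 = 0
  col T1: 3·-2 + 2·0 + 2·0 + 3·2 + 1·0 = 0
  col T2: 3·0 + 2·-2 + 2·0 + 3·0 + 1·4 = 0
  col T3: 3·0 + 2·0 + 2·3 + 3·-2 + 1·0 = 0

y = (A:3, B:2, C:2, D:3, E:1)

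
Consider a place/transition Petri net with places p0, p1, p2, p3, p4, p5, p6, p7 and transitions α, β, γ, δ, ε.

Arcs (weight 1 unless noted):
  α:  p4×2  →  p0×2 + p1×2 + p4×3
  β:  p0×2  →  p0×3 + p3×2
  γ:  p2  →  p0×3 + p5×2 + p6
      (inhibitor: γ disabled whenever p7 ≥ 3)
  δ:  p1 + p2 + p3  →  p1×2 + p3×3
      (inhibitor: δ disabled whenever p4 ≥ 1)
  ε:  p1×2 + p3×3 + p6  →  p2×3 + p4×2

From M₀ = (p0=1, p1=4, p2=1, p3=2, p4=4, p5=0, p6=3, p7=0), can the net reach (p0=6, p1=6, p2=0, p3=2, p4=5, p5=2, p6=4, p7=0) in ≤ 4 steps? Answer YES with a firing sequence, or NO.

YES — reachable via ⟨α, γ⟩ (2 firings)

step 1: fire α:  (p0=1, p1=4, p2=1, p3=2, p4=4, p5=0, p6=3, p7=0) → (p0=3, p1=6, p2=1, p3=2, p4=5, p5=0, p6=3, p7=0)
step 2: fire γ:  (p0=3, p1=6, p2=1, p3=2, p4=5, p5=0, p6=3, p7=0) → (p0=6, p1=6, p2=0, p3=2, p4=5, p5=2, p6=4, p7=0)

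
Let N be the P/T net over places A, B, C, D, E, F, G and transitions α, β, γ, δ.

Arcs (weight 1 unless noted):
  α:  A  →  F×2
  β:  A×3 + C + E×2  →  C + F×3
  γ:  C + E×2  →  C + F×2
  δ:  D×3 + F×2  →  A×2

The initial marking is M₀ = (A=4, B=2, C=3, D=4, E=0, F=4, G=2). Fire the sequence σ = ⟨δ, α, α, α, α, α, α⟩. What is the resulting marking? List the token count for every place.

(A=0, B=2, C=3, D=1, E=0, F=14, G=2)

step 1: fire δ:  (A=4, B=2, C=3, D=4, E=0, F=4, G=2) → (A=6, B=2, C=3, D=1, E=0, F=2, G=2)
step 2: fire α:  (A=6, B=2, C=3, D=1, E=0, F=2, G=2) → (A=5, B=2, C=3, D=1, E=0, F=4, G=2)
step 3: fire α:  (A=5, B=2, C=3, D=1, E=0, F=4, G=2) → (A=4, B=2, C=3, D=1, E=0, F=6, G=2)
step 4: fire α:  (A=4, B=2, C=3, D=1, E=0, F=6, G=2) → (A=3, B=2, C=3, D=1, E=0, F=8, G=2)
step 5: fire α:  (A=3, B=2, C=3, D=1, E=0, F=8, G=2) → (A=2, B=2, C=3, D=1, E=0, F=10, G=2)
step 6: fire α:  (A=2, B=2, C=3, D=1, E=0, F=10, G=2) → (A=1, B=2, C=3, D=1, E=0, F=12, G=2)
step 7: fire α:  (A=1, B=2, C=3, D=1, E=0, F=12, G=2) → (A=0, B=2, C=3, D=1, E=0, F=14, G=2)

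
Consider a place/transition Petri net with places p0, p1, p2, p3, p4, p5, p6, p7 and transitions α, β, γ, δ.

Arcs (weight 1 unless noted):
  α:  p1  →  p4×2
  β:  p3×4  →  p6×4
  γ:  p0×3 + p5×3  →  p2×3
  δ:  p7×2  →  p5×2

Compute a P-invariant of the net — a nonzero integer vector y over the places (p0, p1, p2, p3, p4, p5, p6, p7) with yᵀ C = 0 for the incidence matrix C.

Incidence matrix C (rows=places, cols=transitions):
        α    β    γ    δ
   p0   0    0   -3    0
   p1  -1    0    0    0
   p2   0    0    3    0
   p3   0   -4    0    0
   p4   2    0    0    0
   p5   0    0   -3    2
   p6   0    4    0    0
   p7   0    0    0   -2

Candidate y = [1, 0, 1, 0, 0, 0, 0, 0]; check y·C column-wise:
  col α: 1·0 + 0·-1 + 1·0 + 0·2 = 0
  col β: 1·0 + 1·0 + 0·-4 + 0·4 = 0
  col γ: 1·-3 + 1·3 + 0·-3 = 0
  col δ: 1·0 + 1·0 + 0·2 + 0·-2 = 0

y = (p0:1, p1:0, p2:1, p3:0, p4:0, p5:0, p6:0, p7:0)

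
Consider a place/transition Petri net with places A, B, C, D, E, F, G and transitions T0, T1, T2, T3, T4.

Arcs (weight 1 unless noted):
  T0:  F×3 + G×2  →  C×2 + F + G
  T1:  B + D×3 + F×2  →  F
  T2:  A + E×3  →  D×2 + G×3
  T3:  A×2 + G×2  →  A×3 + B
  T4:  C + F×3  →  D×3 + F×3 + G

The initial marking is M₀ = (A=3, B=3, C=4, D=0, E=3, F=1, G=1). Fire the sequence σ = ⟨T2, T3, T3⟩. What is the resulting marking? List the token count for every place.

(A=4, B=5, C=4, D=2, E=0, F=1, G=0)

step 1: fire T2:  (A=3, B=3, C=4, D=0, E=3, F=1, G=1) → (A=2, B=3, C=4, D=2, E=0, F=1, G=4)
step 2: fire T3:  (A=2, B=3, C=4, D=2, E=0, F=1, G=4) → (A=3, B=4, C=4, D=2, E=0, F=1, G=2)
step 3: fire T3:  (A=3, B=4, C=4, D=2, E=0, F=1, G=2) → (A=4, B=5, C=4, D=2, E=0, F=1, G=0)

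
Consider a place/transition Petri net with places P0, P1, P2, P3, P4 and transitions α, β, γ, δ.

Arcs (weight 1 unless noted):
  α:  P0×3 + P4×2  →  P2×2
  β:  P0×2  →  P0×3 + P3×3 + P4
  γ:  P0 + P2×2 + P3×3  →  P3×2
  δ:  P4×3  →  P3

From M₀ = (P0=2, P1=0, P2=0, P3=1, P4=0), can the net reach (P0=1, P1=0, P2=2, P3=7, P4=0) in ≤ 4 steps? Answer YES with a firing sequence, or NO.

step 1: fire β:  (P0=2, P1=0, P2=0, P3=1, P4=0) → (P0=3, P1=0, P2=0, P3=4, P4=1)
step 2: fire β:  (P0=3, P1=0, P2=0, P3=4, P4=1) → (P0=4, P1=0, P2=0, P3=7, P4=2)
step 3: fire α:  (P0=4, P1=0, P2=0, P3=7, P4=2) → (P0=1, P1=0, P2=2, P3=7, P4=0)

YES — reachable via ⟨β, β, α⟩ (3 firings)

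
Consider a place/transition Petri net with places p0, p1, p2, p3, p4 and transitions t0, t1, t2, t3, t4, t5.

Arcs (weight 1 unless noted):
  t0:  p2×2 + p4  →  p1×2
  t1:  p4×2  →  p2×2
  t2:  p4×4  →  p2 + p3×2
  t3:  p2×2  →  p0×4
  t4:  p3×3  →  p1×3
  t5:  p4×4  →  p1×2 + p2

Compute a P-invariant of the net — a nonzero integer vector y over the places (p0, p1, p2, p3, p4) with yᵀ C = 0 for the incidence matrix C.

Incidence matrix C (rows=places, cols=transitions):
       t0   t1   t2   t3   t4   t5
   p0   0    0    0    4    0    0
   p1   2    0    0    0    3    2
   p2  -2    2    1   -2    0    1
   p3   0    0    2    0   -3    0
   p4  -1   -2   -4    0    0   -4

Candidate y = [1, 3, 2, 3, 2]; check y·C column-wise:
  col t0: 1·0 + 3·2 + 2·-2 + 3·0 + 2·-1 = 0
  col t1: 1·0 + 3·0 + 2·2 + 3·0 + 2·-2 = 0
  col t2: 1·0 + 3·0 + 2·1 + 3·2 + 2·-4 = 0
  col t3: 1·4 + 3·0 + 2·-2 + 3·0 + 2·0 = 0
  col t4: 1·0 + 3·3 + 2·0 + 3·-3 + 2·0 = 0
  col t5: 1·0 + 3·2 + 2·1 + 3·0 + 2·-4 = 0

y = (p0:1, p1:3, p2:2, p3:3, p4:2)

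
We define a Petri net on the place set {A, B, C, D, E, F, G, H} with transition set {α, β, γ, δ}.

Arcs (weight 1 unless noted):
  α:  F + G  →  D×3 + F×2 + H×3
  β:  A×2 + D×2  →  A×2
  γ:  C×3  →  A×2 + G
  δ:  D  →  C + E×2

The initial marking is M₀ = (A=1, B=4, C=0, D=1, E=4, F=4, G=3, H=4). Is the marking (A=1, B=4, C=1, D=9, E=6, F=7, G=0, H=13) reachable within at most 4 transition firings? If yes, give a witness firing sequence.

YES — reachable via ⟨α, α, α, δ⟩ (4 firings)

step 1: fire α:  (A=1, B=4, C=0, D=1, E=4, F=4, G=3, H=4) → (A=1, B=4, C=0, D=4, E=4, F=5, G=2, H=7)
step 2: fire α:  (A=1, B=4, C=0, D=4, E=4, F=5, G=2, H=7) → (A=1, B=4, C=0, D=7, E=4, F=6, G=1, H=10)
step 3: fire α:  (A=1, B=4, C=0, D=7, E=4, F=6, G=1, H=10) → (A=1, B=4, C=0, D=10, E=4, F=7, G=0, H=13)
step 4: fire δ:  (A=1, B=4, C=0, D=10, E=4, F=7, G=0, H=13) → (A=1, B=4, C=1, D=9, E=6, F=7, G=0, H=13)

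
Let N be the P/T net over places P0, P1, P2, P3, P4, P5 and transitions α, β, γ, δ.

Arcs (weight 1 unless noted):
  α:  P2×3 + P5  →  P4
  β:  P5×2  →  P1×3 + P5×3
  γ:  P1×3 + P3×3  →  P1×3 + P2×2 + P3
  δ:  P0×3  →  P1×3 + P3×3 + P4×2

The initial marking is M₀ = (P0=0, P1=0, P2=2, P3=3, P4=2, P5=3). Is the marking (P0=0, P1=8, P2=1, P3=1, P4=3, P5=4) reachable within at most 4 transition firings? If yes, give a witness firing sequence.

NO — not reachable within 4 firings

depth 0: 1 marking
depth 1: 2 markings reached so far
depth 2: 4 markings reached so far
depth 3: 7 markings reached so far
depth 4: 10 markings reached so far
target is not among the 10 markings reachable within 4 steps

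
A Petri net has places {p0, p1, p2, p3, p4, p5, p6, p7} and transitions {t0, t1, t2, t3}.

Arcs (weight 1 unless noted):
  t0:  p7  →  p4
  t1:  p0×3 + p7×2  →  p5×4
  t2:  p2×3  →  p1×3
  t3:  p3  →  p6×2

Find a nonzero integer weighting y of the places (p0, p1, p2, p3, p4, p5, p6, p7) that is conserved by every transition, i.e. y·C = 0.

y = (p0:0, p1:1, p2:1, p3:0, p4:0, p5:0, p6:0, p7:0)

Incidence matrix C (rows=places, cols=transitions):
       t0   t1   t2   t3
   p0   0   -3    0    0
   p1   0    0    3    0
   p2   0    0   -3    0
   p3   0    0    0   -1
   p4   1    0    0    0
   p5   0    4    0    0
   p6   0    0    0    2
   p7  -1   -2    0    0

Candidate y = [0, 1, 1, 0, 0, 0, 0, 0]; check y·C column-wise:
  col t0: 1·0 + 1·0 + 0·1 + 0·-1 = 0
  col t1: 0·-3 + 1·0 + 1·0 + 0·4 + 0·-2 = 0
  col t2: 1·3 + 1·-3 = 0
  col t3: 1·0 + 1·0 + 0·-1 + 0·2 = 0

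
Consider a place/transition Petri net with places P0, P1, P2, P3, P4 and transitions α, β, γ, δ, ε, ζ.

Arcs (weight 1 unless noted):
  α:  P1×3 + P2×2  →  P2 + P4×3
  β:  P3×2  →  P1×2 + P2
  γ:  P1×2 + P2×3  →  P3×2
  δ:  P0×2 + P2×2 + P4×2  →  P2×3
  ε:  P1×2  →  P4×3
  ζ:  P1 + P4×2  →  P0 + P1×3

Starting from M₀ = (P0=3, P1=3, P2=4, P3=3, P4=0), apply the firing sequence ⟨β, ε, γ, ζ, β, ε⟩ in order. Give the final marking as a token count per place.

step 1: fire β:  (P0=3, P1=3, P2=4, P3=3, P4=0) → (P0=3, P1=5, P2=5, P3=1, P4=0)
step 2: fire ε:  (P0=3, P1=5, P2=5, P3=1, P4=0) → (P0=3, P1=3, P2=5, P3=1, P4=3)
step 3: fire γ:  (P0=3, P1=3, P2=5, P3=1, P4=3) → (P0=3, P1=1, P2=2, P3=3, P4=3)
step 4: fire ζ:  (P0=3, P1=1, P2=2, P3=3, P4=3) → (P0=4, P1=3, P2=2, P3=3, P4=1)
step 5: fire β:  (P0=4, P1=3, P2=2, P3=3, P4=1) → (P0=4, P1=5, P2=3, P3=1, P4=1)
step 6: fire ε:  (P0=4, P1=5, P2=3, P3=1, P4=1) → (P0=4, P1=3, P2=3, P3=1, P4=4)

(P0=4, P1=3, P2=3, P3=1, P4=4)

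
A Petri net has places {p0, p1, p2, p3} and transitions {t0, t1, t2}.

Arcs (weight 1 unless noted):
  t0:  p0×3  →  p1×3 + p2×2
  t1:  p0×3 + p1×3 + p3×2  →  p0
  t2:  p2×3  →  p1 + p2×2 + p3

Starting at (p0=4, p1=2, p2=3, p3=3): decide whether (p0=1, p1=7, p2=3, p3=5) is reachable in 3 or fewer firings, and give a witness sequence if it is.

YES — reachable via ⟨t0, t2, t2⟩ (3 firings)

step 1: fire t0:  (p0=4, p1=2, p2=3, p3=3) → (p0=1, p1=5, p2=5, p3=3)
step 2: fire t2:  (p0=1, p1=5, p2=5, p3=3) → (p0=1, p1=6, p2=4, p3=4)
step 3: fire t2:  (p0=1, p1=6, p2=4, p3=4) → (p0=1, p1=7, p2=3, p3=5)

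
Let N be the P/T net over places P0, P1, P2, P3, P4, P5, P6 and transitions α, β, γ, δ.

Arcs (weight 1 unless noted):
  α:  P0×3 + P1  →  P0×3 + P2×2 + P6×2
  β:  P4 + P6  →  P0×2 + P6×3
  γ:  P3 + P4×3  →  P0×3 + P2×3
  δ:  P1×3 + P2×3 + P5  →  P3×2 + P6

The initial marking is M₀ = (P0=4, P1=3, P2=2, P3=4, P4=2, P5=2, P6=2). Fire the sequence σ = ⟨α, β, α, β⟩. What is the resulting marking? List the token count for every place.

(P0=8, P1=1, P2=6, P3=4, P4=0, P5=2, P6=10)

step 1: fire α:  (P0=4, P1=3, P2=2, P3=4, P4=2, P5=2, P6=2) → (P0=4, P1=2, P2=4, P3=4, P4=2, P5=2, P6=4)
step 2: fire β:  (P0=4, P1=2, P2=4, P3=4, P4=2, P5=2, P6=4) → (P0=6, P1=2, P2=4, P3=4, P4=1, P5=2, P6=6)
step 3: fire α:  (P0=6, P1=2, P2=4, P3=4, P4=1, P5=2, P6=6) → (P0=6, P1=1, P2=6, P3=4, P4=1, P5=2, P6=8)
step 4: fire β:  (P0=6, P1=1, P2=6, P3=4, P4=1, P5=2, P6=8) → (P0=8, P1=1, P2=6, P3=4, P4=0, P5=2, P6=10)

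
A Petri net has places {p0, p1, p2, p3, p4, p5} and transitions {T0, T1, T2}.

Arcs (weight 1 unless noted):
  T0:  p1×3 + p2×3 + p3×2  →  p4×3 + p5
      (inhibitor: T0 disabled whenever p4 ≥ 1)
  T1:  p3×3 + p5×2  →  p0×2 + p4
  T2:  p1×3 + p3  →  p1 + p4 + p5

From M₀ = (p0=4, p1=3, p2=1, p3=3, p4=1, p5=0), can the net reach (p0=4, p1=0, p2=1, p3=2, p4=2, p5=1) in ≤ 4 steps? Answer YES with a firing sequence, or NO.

NO — not reachable within 4 firings

depth 0: 1 marking
depth 1: 2 markings reached so far
depth 2: 2 markings reached so far
(frontier empty at depth 2; search complete)
target is not among the 2 markings reachable within 4 steps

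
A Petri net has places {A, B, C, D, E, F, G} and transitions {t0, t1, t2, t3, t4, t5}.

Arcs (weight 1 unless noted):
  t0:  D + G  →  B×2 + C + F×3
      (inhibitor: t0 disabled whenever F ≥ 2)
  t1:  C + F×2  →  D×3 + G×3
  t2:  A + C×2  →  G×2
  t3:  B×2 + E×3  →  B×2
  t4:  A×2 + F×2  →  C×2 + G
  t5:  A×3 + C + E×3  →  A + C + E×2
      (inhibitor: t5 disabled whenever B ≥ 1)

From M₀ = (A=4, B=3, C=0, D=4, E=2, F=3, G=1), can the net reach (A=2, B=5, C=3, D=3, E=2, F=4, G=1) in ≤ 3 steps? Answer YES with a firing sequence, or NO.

step 1: fire t4:  (A=4, B=3, C=0, D=4, E=2, F=3, G=1) → (A=2, B=3, C=2, D=4, E=2, F=1, G=2)
step 2: fire t0:  (A=2, B=3, C=2, D=4, E=2, F=1, G=2) → (A=2, B=5, C=3, D=3, E=2, F=4, G=1)

YES — reachable via ⟨t4, t0⟩ (2 firings)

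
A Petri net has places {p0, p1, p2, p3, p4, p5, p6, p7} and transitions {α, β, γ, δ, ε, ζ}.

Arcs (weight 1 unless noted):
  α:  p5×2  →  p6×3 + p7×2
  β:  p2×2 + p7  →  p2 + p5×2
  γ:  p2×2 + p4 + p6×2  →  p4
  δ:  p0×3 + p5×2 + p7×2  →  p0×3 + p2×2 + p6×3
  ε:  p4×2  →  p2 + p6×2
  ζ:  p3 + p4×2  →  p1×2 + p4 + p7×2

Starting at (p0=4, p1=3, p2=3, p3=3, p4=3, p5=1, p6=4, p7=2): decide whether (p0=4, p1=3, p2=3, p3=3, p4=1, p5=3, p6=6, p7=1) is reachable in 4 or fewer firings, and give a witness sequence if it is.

YES — reachable via ⟨β, ε⟩ (2 firings)

step 1: fire β:  (p0=4, p1=3, p2=3, p3=3, p4=3, p5=1, p6=4, p7=2) → (p0=4, p1=3, p2=2, p3=3, p4=3, p5=3, p6=4, p7=1)
step 2: fire ε:  (p0=4, p1=3, p2=2, p3=3, p4=3, p5=3, p6=4, p7=1) → (p0=4, p1=3, p2=3, p3=3, p4=1, p5=3, p6=6, p7=1)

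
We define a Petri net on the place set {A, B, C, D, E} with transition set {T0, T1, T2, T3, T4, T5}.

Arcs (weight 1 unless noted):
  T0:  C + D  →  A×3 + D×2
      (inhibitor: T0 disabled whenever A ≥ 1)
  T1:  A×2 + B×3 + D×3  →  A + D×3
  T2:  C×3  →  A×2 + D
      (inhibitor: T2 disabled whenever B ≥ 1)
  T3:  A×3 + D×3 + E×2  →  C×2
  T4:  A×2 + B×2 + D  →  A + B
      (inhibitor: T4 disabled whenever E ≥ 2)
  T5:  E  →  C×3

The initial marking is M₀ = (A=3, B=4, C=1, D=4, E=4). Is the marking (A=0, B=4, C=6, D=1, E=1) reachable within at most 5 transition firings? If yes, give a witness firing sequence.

YES — reachable via ⟨T3, T5⟩ (2 firings)

step 1: fire T3:  (A=3, B=4, C=1, D=4, E=4) → (A=0, B=4, C=3, D=1, E=2)
step 2: fire T5:  (A=0, B=4, C=3, D=1, E=2) → (A=0, B=4, C=6, D=1, E=1)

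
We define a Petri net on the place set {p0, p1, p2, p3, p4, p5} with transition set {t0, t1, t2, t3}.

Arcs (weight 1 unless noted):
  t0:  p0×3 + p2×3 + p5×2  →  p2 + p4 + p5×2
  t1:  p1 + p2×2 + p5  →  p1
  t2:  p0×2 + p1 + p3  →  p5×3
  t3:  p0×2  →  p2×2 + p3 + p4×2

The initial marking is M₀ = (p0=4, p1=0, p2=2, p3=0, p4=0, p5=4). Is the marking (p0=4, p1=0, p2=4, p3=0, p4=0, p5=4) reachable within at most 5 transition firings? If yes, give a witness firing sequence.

depth 0: 1 marking
depth 1: 2 markings reached so far
depth 2: 3 markings reached so far
depth 3: 3 markings reached so far
(frontier empty at depth 3; search complete)
target is not among the 3 markings reachable within 5 steps

NO — not reachable within 5 firings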